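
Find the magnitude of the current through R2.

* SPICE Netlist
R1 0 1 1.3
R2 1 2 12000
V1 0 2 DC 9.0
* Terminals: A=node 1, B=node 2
Nodal analysis, taking node 2 as the 0 V reference.
Source V1 fixes V_0 = 9 V.
KCL at each unknown node (sum of currents leaving = 0; resistances in Ω):
  Node 1: (V_1 - 9)/1.3 + (V_1 - 0)/12000 = 0
Collecting terms: 0.7693 × V_1 = 6.923  =>  V_1 = 8.999 V
I_R2 = (V_1 - V_2)/R2 = (8.999 - 0)/12000 = 0.0007499 A
|I_R2| = 0.0007499 A

Final answer: |I_R2| = 0.0007499 A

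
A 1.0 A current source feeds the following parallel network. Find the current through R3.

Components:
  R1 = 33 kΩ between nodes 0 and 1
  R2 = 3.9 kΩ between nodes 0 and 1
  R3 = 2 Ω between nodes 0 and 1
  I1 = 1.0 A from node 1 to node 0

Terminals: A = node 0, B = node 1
All resistors sit directly between nodes 0 and 1, so they are in parallel and share one voltage V; the full source current 1 A splits among them.
1/R_par = 1/33000 + 1/3900 + 1/2 = 0.5003 S  =>  R_par = 1.999 Ω
V = I × R_par = 1 × 1.999 = 1.999 V
I_R3 = V/R3 = 1.999/2 = 0.9994 A

Final answer: 0.9994 A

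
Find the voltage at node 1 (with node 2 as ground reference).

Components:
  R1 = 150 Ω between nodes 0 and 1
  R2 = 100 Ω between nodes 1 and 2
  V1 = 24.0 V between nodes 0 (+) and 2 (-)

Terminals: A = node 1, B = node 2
Nodal analysis, taking node 2 as the 0 V reference.
Source V1 fixes V_0 = 24 V.
KCL at each unknown node (sum of currents leaving = 0; resistances in Ω):
  Node 1: (V_1 - 24)/150 + (V_1 - 0)/100 = 0
Collecting terms: 0.01667 × V_1 = 0.16  =>  V_1 = 9.6 V
The requested potential is V_1 = 9.6 V.

Final answer: V_1 = 9.6 V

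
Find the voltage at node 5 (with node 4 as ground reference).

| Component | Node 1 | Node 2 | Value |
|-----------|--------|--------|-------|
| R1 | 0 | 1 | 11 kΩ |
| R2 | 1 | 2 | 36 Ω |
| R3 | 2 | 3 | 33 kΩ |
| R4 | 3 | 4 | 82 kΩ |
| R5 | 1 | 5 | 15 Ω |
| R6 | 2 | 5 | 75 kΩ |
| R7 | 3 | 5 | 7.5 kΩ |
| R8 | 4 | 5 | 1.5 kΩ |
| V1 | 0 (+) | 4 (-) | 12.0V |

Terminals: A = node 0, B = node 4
Nodal analysis, taking node 4 as the 0 V reference.
Source V1 fixes V_0 = 12 V.
KCL at each unknown node (sum of currents leaving = 0; resistances in Ω):
  Node 1: (V_1 - 12)/11000 + (V_1 - V_2)/36 + (V_1 - V_5)/15 = 0
  Node 2: (V_2 - V_1)/36 + (V_2 - V_3)/33000 + (V_2 - V_5)/75000 = 0
  Node 3: (V_3 - V_2)/33000 + (V_3 - 0)/82000 + (V_3 - V_5)/7500 = 0
  Node 5: (V_5 - V_1)/15 + (V_5 - V_2)/75000 + (V_5 - V_3)/7500 + (V_5 - 0)/1500 = 0
Collecting terms (coefficients in siemens):
  0.09454·V_1 - 0.02778·V_2 - 0.06667·V_5 = 0.001091
  0.02782·V_2 - 0.02778·V_1 - 0.0000303·V_3 - 0.00001333·V_5 = 0
  0.0001758·V_3 - 0.0000303·V_2 - 0.0001333·V_5 = 0
  0.06748·V_5 - 0.06667·V_1 - 0.00001333·V_2 - 0.0001333·V_3 = 0
Solving these 4 simultaneous equations (Gaussian elimination) gives:
  V_1 = 1.431 V, V_2 = 1.431 V, V_3 = 1.321 V, V_5 = 1.417 V
The requested potential is V_5 = 1.417 V.

Final answer: V_5 = 1.417 V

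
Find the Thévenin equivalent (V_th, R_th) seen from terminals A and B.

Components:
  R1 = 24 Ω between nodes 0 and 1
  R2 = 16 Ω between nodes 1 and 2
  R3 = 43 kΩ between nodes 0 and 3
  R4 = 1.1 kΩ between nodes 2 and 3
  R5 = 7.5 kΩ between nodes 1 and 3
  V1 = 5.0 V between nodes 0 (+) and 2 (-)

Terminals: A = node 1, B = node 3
Step 1 — V_th is the open-circuit voltage V_A - V_B (nothing connected across the terminals).
Nodal analysis, taking node 2 as the 0 V reference.
Source V1 fixes V_0 = 5 V.
KCL at each unknown node (sum of currents leaving = 0; resistances in Ω):
  Node 1: (V_1 - 5)/24 + (V_1 - 0)/16 + (V_1 - V_3)/7500 = 0
  Node 3: (V_3 - 5)/43000 + (V_3 - 0)/1100 + (V_3 - V_1)/7500 = 0
Collecting terms (coefficients in siemens):
  0.1043·V_1 - 0.0001333·V_3 = 0.2083
  0.001066·V_3 - 0.0001333·V_1 = 0.0001163
Determinant D = (0.1043)(0.001066) - (-0.0001333)(-0.0001333) = 0.0001111
V_1 = [(0.2083)(0.001066) - (-0.0001333)(0.0001163)]/D = 1.998 V
V_3 = [(0.1043)(0.0001163) - (0.2083)(-0.0001333)]/D = 0.3591 V
V_th = V_1 - V_3 = 1.998 - 0.3591 = 1.639 V
Step 2 — R_th: zero the source — replace V1 by a short circuit (node 2 merges into node 0) — and find the resistance seen between A (node 1) and B (node 3).
Reduce the network between node 1 (A) and node 3 (B) by series/parallel combination:
  Rp1 = R1 ‖ R2 (parallel, both between nodes 0 and 1) = 1/(1/24 + 1/16) = 9.6 Ω
  Rp2 = R3 ‖ R4 (parallel, both between nodes 0 and 3) = 1/(1/43000 + 1/1100) = 1073 Ω
  Rs1 = Rp1 + Rp2 (series, joined only at node 0) = 9.6 + 1073 = 1082 Ω
  Rp3 = R5 ‖ Rs1 (parallel, both between nodes 1 and 3) = 1/(1/7500 + 1/1082) = 945.7 Ω
R_th = 945.7 Ω

Final answer: V_th = 1.639 V, R_th = 945.7 Ω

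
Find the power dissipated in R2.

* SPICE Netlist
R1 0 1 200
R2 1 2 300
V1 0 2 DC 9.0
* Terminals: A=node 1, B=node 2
Nodal analysis, taking node 2 as the 0 V reference.
Source V1 fixes V_0 = 9 V.
KCL at each unknown node (sum of currents leaving = 0; resistances in Ω):
  Node 1: (V_1 - 9)/200 + (V_1 - 0)/300 = 0
Collecting terms: 0.008333 × V_1 = 0.045  =>  V_1 = 5.4 V
I_R2 = (V_1 - V_2)/R2 = (5.4 - 0)/300 = 0.018 A
P_R2 = I_R2² × R2 = (0.018)² × 300 = 0.0972 W

Final answer: 0.0972 W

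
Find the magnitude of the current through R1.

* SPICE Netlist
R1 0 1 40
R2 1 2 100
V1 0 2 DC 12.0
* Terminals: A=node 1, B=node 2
Nodal analysis, taking node 2 as the 0 V reference.
Source V1 fixes V_0 = 12 V.
KCL at each unknown node (sum of currents leaving = 0; resistances in Ω):
  Node 1: (V_1 - 12)/40 + (V_1 - 0)/100 = 0
Collecting terms: 0.035 × V_1 = 0.3  =>  V_1 = 8.571 V
I_R1 = (V_0 - V_1)/R1 = (12 - 8.571)/40 = 0.08571 A
|I_R1| = 0.08571 A

Final answer: |I_R1| = 0.08571 A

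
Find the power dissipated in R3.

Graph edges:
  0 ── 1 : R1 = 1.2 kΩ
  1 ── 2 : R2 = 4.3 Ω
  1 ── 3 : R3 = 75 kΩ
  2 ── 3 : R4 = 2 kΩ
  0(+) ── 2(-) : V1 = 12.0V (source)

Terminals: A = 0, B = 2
Nodal analysis, taking node 2 as the 0 V reference.
Source V1 fixes V_0 = 12 V.
KCL at each unknown node (sum of currents leaving = 0; resistances in Ω):
  Node 1: (V_1 - 12)/1200 + (V_1 - 0)/4.3 + (V_1 - V_3)/75000 = 0
  Node 3: (V_3 - V_1)/75000 + (V_3 - 0)/2000 = 0
Collecting terms (coefficients in siemens):
  0.2334·V_1 - 0.00001333·V_3 = 0.01
  0.0005133·V_3 - 0.00001333·V_1 = 0
Determinant D = (0.2334)(0.0005133) - (-0.00001333)(-0.00001333) = 0.0001198
V_1 = [(0.01)(0.0005133) - (-0.00001333)(0)]/D = 0.04284 V
V_3 = [(0.2334)(0) - (0.01)(-0.00001333)]/D = 0.001113 V
I_R3 = (V_1 - V_3)/R3 = (0.04284 - 0.001113)/75000 = 0.0000005564 A
P_R3 = I_R3² × R3 = (0.0000005564)² × 75000 = 0.00000002322 W

Final answer: 2.322e-08 W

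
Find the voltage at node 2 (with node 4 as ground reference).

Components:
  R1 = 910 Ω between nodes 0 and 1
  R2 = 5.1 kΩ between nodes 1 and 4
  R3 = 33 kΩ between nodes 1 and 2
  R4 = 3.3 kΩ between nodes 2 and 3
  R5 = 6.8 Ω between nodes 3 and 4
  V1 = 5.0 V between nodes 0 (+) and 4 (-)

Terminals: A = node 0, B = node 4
Nodal analysis, taking node 4 as the 0 V reference.
Source V1 fixes V_0 = 5 V.
KCL at each unknown node (sum of currents leaving = 0; resistances in Ω):
  Node 1: (V_1 - 5)/910 + (V_1 - 0)/5100 + (V_1 - V_2)/33000 = 0
  Node 2: (V_2 - V_1)/33000 + (V_2 - V_3)/3300 = 0
  Node 3: (V_3 - V_2)/3300 + (V_3 - 0)/6.8 = 0
Collecting terms (coefficients in siemens):
  0.001325·V_1 - 0.0000303·V_2 = 0.005495
  0.0003333·V_2 - 0.0000303·V_1 - 0.000303·V_3 = 0
  0.1474·V_3 - 0.000303·V_2 = 0
Solving these 3 simultaneous equations (Gaussian elimination) gives:
  V_1 = 4.155 V, V_2 = 0.3784 V, V_3 = 0.0007781 V
The requested potential is V_2 = 0.3784 V.

Final answer: V_2 = 0.3784 V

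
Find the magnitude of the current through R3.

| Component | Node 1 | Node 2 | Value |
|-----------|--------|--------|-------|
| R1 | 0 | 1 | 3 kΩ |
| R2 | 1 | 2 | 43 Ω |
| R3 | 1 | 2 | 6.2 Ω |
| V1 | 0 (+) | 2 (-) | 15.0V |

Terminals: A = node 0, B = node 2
Nodal analysis, taking node 2 as the 0 V reference.
Source V1 fixes V_0 = 15 V.
KCL at each unknown node (sum of currents leaving = 0; resistances in Ω):
  Node 1: (V_1 - 15)/3000 + (V_1 - 0)/43 + (V_1 - 0)/6.2 = 0
Collecting terms: 0.1849 × V_1 = 0.005  =>  V_1 = 0.02704 V
I_R3 = (V_1 - V_2)/R3 = (0.02704 - 0)/6.2 = 0.004362 A
|I_R3| = 0.004362 A

Final answer: |I_R3| = 0.004362 A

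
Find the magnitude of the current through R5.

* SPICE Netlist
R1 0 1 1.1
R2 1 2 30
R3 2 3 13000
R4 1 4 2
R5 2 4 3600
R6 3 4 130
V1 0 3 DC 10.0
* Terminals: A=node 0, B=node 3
Nodal analysis, taking node 3 as the 0 V reference.
Source V1 fixes V_0 = 10 V.
KCL at each unknown node (sum of currents leaving = 0; resistances in Ω):
  Node 1: (V_1 - 10)/1.1 + (V_1 - V_2)/30 + (V_1 - V_4)/2 = 0
  Node 2: (V_2 - V_1)/30 + (V_2 - 0)/13000 + (V_2 - V_4)/3600 = 0
  Node 4: (V_4 - V_1)/2 + (V_4 - V_2)/3600 + (V_4 - 0)/130 = 0
Collecting terms (coefficients in siemens):
  1.442·V_1 - 0.03333·V_2 - 0.5·V_4 = 9.091
  0.03369·V_2 - 0.03333·V_1 - 0.0002778·V_4 = 0
  0.508·V_4 - 0.5·V_1 - 0.0002778·V_2 = 0
Solving these 3 simultaneous equations (Gaussian elimination) gives:
  V_1 = 9.917 V, V_2 = 9.893 V, V_4 = 9.766 V
I_R5 = (V_2 - V_4)/R5 = (9.893 - 9.766)/3600 = 0.00003508 A
|I_R5| = 0.00003508 A

Final answer: |I_R5| = 3.508e-05 A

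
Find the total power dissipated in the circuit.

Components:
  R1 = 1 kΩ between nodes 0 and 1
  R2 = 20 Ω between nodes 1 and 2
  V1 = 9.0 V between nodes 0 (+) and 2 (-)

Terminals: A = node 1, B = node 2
Nodal analysis, taking node 2 as the 0 V reference.
Source V1 fixes V_0 = 9 V.
KCL at each unknown node (sum of currents leaving = 0; resistances in Ω):
  Node 1: (V_1 - 9)/1000 + (V_1 - 0)/20 = 0
Collecting terms: 0.051 × V_1 = 0.009  =>  V_1 = 0.1765 V
Power in each resistor, P = (ΔV)²/R:
  P_R1 = (9 - 0.1765)²/1000 = 0.07785 W
  P_R2 = (0.1765 - 0)²/20 = 0.001557 W
P_total = P_R1 + P_R2 = 0.07941 W

Final answer: 0.07941 W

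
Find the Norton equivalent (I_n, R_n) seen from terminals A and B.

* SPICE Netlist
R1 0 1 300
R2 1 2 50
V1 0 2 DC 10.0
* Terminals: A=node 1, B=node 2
Find the Thévenin equivalent first; then I_n = V_th/R_th and R_n = R_th.
Step 1 — V_th is the open-circuit voltage V_A - V_B (nothing connected across the terminals).
Nodal analysis, taking node 2 as the 0 V reference.
Source V1 fixes V_0 = 10 V.
KCL at each unknown node (sum of currents leaving = 0; resistances in Ω):
  Node 1: (V_1 - 10)/300 + (V_1 - 0)/50 = 0
Collecting terms: 0.02333 × V_1 = 0.03333  =>  V_1 = 1.429 V
V_th = V_1 - V_2 = 1.429 - 0 = 1.429 V
Step 2 — R_th: zero the source — replace V1 by a short circuit (node 2 merges into node 0) — and find the resistance seen between A (node 1) and B (node 0).
Reduce the network between node 1 (A) and node 0 (B) by series/parallel combination:
  Rp1 = R1 ‖ R2 (parallel, both between nodes 0 and 1) = 1/(1/300 + 1/50) = 42.86 Ω
R_th = 42.86 Ω
I_n = V_th/R_th = 1.429/42.86 = 0.03333 A, and R_n = R_th = 42.86 Ω

Final answer: I_n = 0.03333 A, R_n = 42.86 Ω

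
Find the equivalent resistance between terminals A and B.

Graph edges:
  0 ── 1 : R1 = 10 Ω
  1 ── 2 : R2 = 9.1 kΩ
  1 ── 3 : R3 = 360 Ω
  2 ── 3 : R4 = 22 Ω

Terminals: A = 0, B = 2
Reduce the network between node 0 (A) and node 2 (B) by series/parallel combination:
  Rs1 = R3 + R4 (series, joined only at node 3) = 360 + 22 = 382 Ω
  Rp1 = R2 ‖ Rs1 (parallel, both between nodes 1 and 2) = 1/(1/9100 + 1/382) = 366.6 Ω
  Rs2 = R1 + Rp1 (series, joined only at node 1) = 10 + 366.6 = 376.6 Ω
R_eq = 376.6 Ω

Final answer: 376.6 Ω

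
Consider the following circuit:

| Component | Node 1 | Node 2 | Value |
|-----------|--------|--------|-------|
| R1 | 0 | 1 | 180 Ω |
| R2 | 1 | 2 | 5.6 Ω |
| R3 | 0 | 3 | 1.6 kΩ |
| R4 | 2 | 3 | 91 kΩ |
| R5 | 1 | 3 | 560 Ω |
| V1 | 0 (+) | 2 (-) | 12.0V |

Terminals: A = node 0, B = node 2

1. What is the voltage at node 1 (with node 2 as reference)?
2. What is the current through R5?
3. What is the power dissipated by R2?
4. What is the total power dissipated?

Nodal analysis, taking node 2 as the 0 V reference.
Source V1 fixes V_0 = 12 V.
KCL at each unknown node (sum of currents leaving = 0; resistances in Ω):
  Node 1: (V_1 - 12)/180 + (V_1 - 0)/5.6 + (V_1 - V_3)/560 = 0
  Node 3: (V_3 - 12)/1600 + (V_3 - 0)/91000 + (V_3 - V_1)/560 = 0
Collecting terms (coefficients in siemens):
  0.1859·V_1 - 0.001786·V_3 = 0.06667
  0.002422·V_3 - 0.001786·V_1 = 0.0075
Determinant D = (0.1859)(0.002422) - (-0.001786)(-0.001786) = 0.000447
V_1 = [(0.06667)(0.002422) - (-0.001786)(0.0075)]/D = 0.3911 V
V_3 = [(0.1859)(0.0075) - (0.06667)(-0.001786)]/D = 3.385 V
Part 1:
  Read off the nodal solution: V_1 = 0.3911 V
Part 2:
  I_R5 = (V_1 - V_3)/R5 = (0.3911 - 3.385)/560 = -0.005347 A
  Magnitude: I_R5 = 0.005347 A
Part 3:
  I_R2 = (V_1 - V_2)/R2 = (0.3911 - 0)/5.6 = 0.06984 A
  P_R2 = I_R2² × R2 = (0.06984)² × 5.6 = 0.02732 W
Part 4:
  Power in each resistor, P = (ΔV)²/R:
    P_R1 = (12 - 0.3911)²/180 = 0.7487 W
    P_R2 = (0.3911 - 0)²/5.6 = 0.02732 W
    P_R3 = (12 - 3.385)²/1600 = 0.04638 W
    P_R4 = (0 - 3.385)²/91000 = 0.0001259 W
    P_R5 = (0.3911 - 3.385)²/560 = 0.01601 W
  P_total = P_R1 + P_R2 + P_R3 + P_R4 + P_R5 = 0.8385 W

Final answers:
1. V_1 = 0.3911 V
2. I_R5 = 0.005347 A
3. P_R2 = 0.02732 W
4. P_total = 0.8385 W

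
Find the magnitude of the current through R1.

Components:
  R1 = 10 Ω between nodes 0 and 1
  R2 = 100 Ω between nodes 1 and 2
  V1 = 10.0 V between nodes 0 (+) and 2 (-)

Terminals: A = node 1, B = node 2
Nodal analysis, taking node 2 as the 0 V reference.
Source V1 fixes V_0 = 10 V.
KCL at each unknown node (sum of currents leaving = 0; resistances in Ω):
  Node 1: (V_1 - 10)/10 + (V_1 - 0)/100 = 0
Collecting terms: 0.11 × V_1 = 1  =>  V_1 = 9.091 V
I_R1 = (V_0 - V_1)/R1 = (10 - 9.091)/10 = 0.09091 A
|I_R1| = 0.09091 A

Final answer: |I_R1| = 0.09091 A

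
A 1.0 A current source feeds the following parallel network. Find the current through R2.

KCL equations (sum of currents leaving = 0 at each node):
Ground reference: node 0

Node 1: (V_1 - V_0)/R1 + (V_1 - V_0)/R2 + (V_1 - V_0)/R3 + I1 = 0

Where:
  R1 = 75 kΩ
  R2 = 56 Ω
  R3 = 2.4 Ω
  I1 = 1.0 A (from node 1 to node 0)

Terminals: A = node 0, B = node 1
All resistors sit directly between nodes 0 and 1, so they are in parallel and share one voltage V; the full source current 1 A splits among them.
1/R_par = 1/75000 + 1/56 + 1/2.4 = 0.4345 S  =>  R_par = 2.301 Ω
V = I × R_par = 1 × 2.301 = 2.301 V
I_R2 = V/R2 = 2.301/56 = 0.04109 A

Final answer: 0.04109 A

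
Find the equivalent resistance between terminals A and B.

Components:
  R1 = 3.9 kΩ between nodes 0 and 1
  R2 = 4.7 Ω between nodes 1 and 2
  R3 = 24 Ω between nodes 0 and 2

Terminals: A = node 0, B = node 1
Reduce the network between node 0 (A) and node 1 (B) by series/parallel combination:
  Rs1 = R3 + R2 (series, joined only at node 2) = 24 + 4.7 = 28.7 Ω
  Rp1 = R1 ‖ Rs1 (parallel, both between nodes 0 and 1) = 1/(1/3900 + 1/28.7) = 28.49 Ω
R_eq = 28.49 Ω

Final answer: 28.49 Ω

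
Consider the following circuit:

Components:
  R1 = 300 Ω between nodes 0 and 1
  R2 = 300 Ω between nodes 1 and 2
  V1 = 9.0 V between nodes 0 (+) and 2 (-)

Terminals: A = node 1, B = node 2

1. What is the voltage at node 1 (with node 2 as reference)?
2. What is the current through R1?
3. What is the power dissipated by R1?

Nodal analysis, taking node 2 as the 0 V reference.
Source V1 fixes V_0 = 9 V.
KCL at each unknown node (sum of currents leaving = 0; resistances in Ω):
  Node 1: (V_1 - 9)/300 + (V_1 - 0)/300 = 0
Collecting terms: 0.006667 × V_1 = 0.03  =>  V_1 = 4.5 V
Part 1:
  Read off the nodal solution: V_1 = 4.5 V
Part 2:
  I_R1 = (V_0 - V_1)/R1 = (9 - 4.5)/300 = 0.015 A
  Magnitude: I_R1 = 0.015 A
Part 3:
  I_R1 = (V_0 - V_1)/R1 = (9 - 4.5)/300 = 0.015 A
  P_R1 = I_R1² × R1 = (0.015)² × 300 = 0.0675 W

Final answers:
1. V_1 = 4.5 V
2. I_R1 = 0.015 A
3. P_R1 = 0.0675 W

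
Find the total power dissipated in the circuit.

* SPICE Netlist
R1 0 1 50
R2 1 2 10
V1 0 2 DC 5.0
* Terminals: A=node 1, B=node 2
Nodal analysis, taking node 2 as the 0 V reference.
Source V1 fixes V_0 = 5 V.
KCL at each unknown node (sum of currents leaving = 0; resistances in Ω):
  Node 1: (V_1 - 5)/50 + (V_1 - 0)/10 = 0
Collecting terms: 0.12 × V_1 = 0.1  =>  V_1 = 0.8333 V
Power in each resistor, P = (ΔV)²/R:
  P_R1 = (5 - 0.8333)²/50 = 0.3472 W
  P_R2 = (0.8333 - 0)²/10 = 0.06944 W
P_total = P_R1 + P_R2 = 0.4167 W

Final answer: 0.4167 W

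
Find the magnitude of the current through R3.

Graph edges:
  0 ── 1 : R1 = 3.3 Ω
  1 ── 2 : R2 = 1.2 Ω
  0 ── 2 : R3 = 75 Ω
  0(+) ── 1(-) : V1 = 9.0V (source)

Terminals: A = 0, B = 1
Nodal analysis, taking node 1 as the 0 V reference.
Source V1 fixes V_0 = 9 V.
KCL at each unknown node (sum of currents leaving = 0; resistances in Ω):
  Node 2: (V_2 - 0)/1.2 + (V_2 - 9)/75 = 0
Collecting terms: 0.8467 × V_2 = 0.12  =>  V_2 = 0.1417 V
I_R3 = (V_0 - V_2)/R3 = (9 - 0.1417)/75 = 0.1181 A
|I_R3| = 0.1181 A

Final answer: |I_R3| = 0.1181 A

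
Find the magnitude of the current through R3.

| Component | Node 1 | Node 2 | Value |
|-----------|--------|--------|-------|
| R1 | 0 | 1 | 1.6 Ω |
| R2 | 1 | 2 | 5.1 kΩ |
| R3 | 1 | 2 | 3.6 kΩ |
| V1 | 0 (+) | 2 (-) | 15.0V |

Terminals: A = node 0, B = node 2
Nodal analysis, taking node 2 as the 0 V reference.
Source V1 fixes V_0 = 15 V.
KCL at each unknown node (sum of currents leaving = 0; resistances in Ω):
  Node 1: (V_1 - 15)/1.6 + (V_1 - 0)/5100 + (V_1 - 0)/3600 = 0
Collecting terms: 0.6255 × V_1 = 9.375  =>  V_1 = 14.99 V
I_R3 = (V_1 - V_2)/R3 = (14.99 - 0)/3600 = 0.004164 A
|I_R3| = 0.004164 A

Final answer: |I_R3| = 0.004164 A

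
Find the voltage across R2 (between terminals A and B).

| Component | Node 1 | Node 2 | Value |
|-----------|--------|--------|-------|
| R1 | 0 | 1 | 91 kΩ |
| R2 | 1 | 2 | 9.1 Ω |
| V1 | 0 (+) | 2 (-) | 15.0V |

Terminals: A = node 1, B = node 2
R1 and R2 are in series across V1 (node 0 → node 1 → node 2), and the output A–B is taken across R2, so this is a voltage divider.
Series current: I = V1/(R1 + R2) = 15/(91000 + 9.1) = 15/91010 = 0.0001648 A
V_R2 = I × R2 = V1 × R2/(R1 + R2) = 15 × 9.1/91010 = 0.0015 V

Final answer: 0.0015 V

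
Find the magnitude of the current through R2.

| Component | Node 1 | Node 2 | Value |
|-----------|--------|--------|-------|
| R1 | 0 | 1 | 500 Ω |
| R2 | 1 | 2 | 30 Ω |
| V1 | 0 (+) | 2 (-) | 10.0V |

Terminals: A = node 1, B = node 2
Nodal analysis, taking node 2 as the 0 V reference.
Source V1 fixes V_0 = 10 V.
KCL at each unknown node (sum of currents leaving = 0; resistances in Ω):
  Node 1: (V_1 - 10)/500 + (V_1 - 0)/30 = 0
Collecting terms: 0.03533 × V_1 = 0.02  =>  V_1 = 0.566 V
I_R2 = (V_1 - V_2)/R2 = (0.566 - 0)/30 = 0.01887 A
|I_R2| = 0.01887 A

Final answer: |I_R2| = 0.01887 A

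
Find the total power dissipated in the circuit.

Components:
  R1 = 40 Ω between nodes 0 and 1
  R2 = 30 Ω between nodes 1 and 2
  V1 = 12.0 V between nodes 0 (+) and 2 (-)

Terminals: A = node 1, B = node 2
Nodal analysis, taking node 2 as the 0 V reference.
Source V1 fixes V_0 = 12 V.
KCL at each unknown node (sum of currents leaving = 0; resistances in Ω):
  Node 1: (V_1 - 12)/40 + (V_1 - 0)/30 = 0
Collecting terms: 0.05833 × V_1 = 0.3  =>  V_1 = 5.143 V
Power in each resistor, P = (ΔV)²/R:
  P_R1 = (12 - 5.143)²/40 = 1.176 W
  P_R2 = (5.143 - 0)²/30 = 0.8816 W
P_total = P_R1 + P_R2 = 2.057 W

Final answer: 2.057 W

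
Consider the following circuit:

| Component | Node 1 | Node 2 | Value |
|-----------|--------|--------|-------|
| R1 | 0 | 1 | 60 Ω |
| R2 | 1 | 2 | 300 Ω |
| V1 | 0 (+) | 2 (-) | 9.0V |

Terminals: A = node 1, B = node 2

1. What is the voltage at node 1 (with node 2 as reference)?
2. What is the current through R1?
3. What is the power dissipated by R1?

Nodal analysis, taking node 2 as the 0 V reference.
Source V1 fixes V_0 = 9 V.
KCL at each unknown node (sum of currents leaving = 0; resistances in Ω):
  Node 1: (V_1 - 9)/60 + (V_1 - 0)/300 = 0
Collecting terms: 0.02 × V_1 = 0.15  =>  V_1 = 7.5 V
Part 1:
  Read off the nodal solution: V_1 = 7.5 V
Part 2:
  I_R1 = (V_0 - V_1)/R1 = (9 - 7.5)/60 = 0.025 A
  Magnitude: I_R1 = 0.025 A
Part 3:
  I_R1 = (V_0 - V_1)/R1 = (9 - 7.5)/60 = 0.025 A
  P_R1 = I_R1² × R1 = (0.025)² × 60 = 0.0375 W

Final answers:
1. V_1 = 7.5 V
2. I_R1 = 0.025 A
3. P_R1 = 0.0375 W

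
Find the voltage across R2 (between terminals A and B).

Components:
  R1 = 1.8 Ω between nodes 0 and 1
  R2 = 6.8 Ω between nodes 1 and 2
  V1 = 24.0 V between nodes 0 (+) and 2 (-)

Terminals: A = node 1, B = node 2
R1 and R2 are in series across V1 (node 0 → node 1 → node 2), and the output A–B is taken across R2, so this is a voltage divider.
Series current: I = V1/(R1 + R2) = 24/(1.8 + 6.8) = 24/8.6 = 2.791 A
V_R2 = I × R2 = V1 × R2/(R1 + R2) = 24 × 6.8/8.6 = 18.98 V

Final answer: 18.98 V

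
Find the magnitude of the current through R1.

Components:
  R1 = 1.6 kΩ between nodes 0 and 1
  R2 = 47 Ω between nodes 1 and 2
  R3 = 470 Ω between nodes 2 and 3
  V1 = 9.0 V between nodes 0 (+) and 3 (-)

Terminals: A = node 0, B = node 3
Nodal analysis, taking node 3 as the 0 V reference.
Source V1 fixes V_0 = 9 V.
KCL at each unknown node (sum of currents leaving = 0; resistances in Ω):
  Node 1: (V_1 - 9)/1600 + (V_1 - V_2)/47 = 0
  Node 2: (V_2 - V_1)/47 + (V_2 - 0)/470 = 0
Collecting terms (coefficients in siemens):
  0.0219·V_1 - 0.02128·V_2 = 0.005625
  0.0234·V_2 - 0.02128·V_1 = 0
Determinant D = (0.0219)(0.0234) - (-0.02128)(-0.02128) = 0.0000599
V_1 = [(0.005625)(0.0234) - (-0.02128)(0)]/D = 2.198 V
V_2 = [(0.0219)(0) - (0.005625)(-0.02128)]/D = 1.998 V
I_R1 = (V_0 - V_1)/R1 = (9 - 2.198)/1600 = 0.004251 A
|I_R1| = 0.004251 A

Final answer: |I_R1| = 0.004251 A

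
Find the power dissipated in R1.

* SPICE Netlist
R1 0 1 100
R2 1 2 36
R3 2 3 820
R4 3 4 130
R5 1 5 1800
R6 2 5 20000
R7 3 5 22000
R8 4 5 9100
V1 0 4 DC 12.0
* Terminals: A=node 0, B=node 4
Nodal analysis, taking node 4 as the 0 V reference.
Source V1 fixes V_0 = 12 V.
KCL at each unknown node (sum of currents leaving = 0; resistances in Ω):
  Node 1: (V_1 - 12)/100 + (V_1 - V_2)/36 + (V_1 - V_5)/1800 = 0
  Node 2: (V_2 - V_1)/36 + (V_2 - V_3)/820 + (V_2 - V_5)/20000 = 0
  Node 3: (V_3 - V_2)/820 + (V_3 - 0)/130 + (V_3 - V_5)/22000 = 0
  Node 5: (V_5 - V_1)/1800 + (V_5 - V_2)/20000 + (V_5 - V_3)/22000 + (V_5 - 0)/9100 = 0
Collecting terms (coefficients in siemens):
  0.03833·V_1 - 0.02778·V_2 - 0.0005556·V_5 = 0.12
  0.02905·V_2 - 0.02778·V_1 - 0.00122·V_3 - 0.00005·V_5 = 0
  0.008957·V_3 - 0.00122·V_2 - 0.00004545·V_5 = 0
  0.0007609·V_5 - 0.0005556·V_1 - 0.00005·V_2 - 0.00004545·V_3 = 0
Solving these 4 simultaneous equations (Gaussian elimination) gives:
  V_1 = 10.78 V, V_2 = 10.39 V, V_3 = 1.458 V, V_5 = 8.643 V
I_R1 = (V_0 - V_1)/R1 = (12 - 10.78)/100 = 0.01217 A
P_R1 = I_R1² × R1 = (0.01217)² × 100 = 0.0148 W

Final answer: 0.0148 W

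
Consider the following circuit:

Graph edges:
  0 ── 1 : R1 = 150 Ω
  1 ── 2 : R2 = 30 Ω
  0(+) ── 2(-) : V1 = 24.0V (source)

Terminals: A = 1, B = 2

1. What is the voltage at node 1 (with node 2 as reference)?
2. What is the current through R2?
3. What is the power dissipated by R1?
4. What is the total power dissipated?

Nodal analysis, taking node 2 as the 0 V reference.
Source V1 fixes V_0 = 24 V.
KCL at each unknown node (sum of currents leaving = 0; resistances in Ω):
  Node 1: (V_1 - 24)/150 + (V_1 - 0)/30 = 0
Collecting terms: 0.04 × V_1 = 0.16  =>  V_1 = 4 V
Part 1:
  Read off the nodal solution: V_1 = 4 V
Part 2:
  I_R2 = (V_1 - V_2)/R2 = (4 - 0)/30 = 0.1333 A
  Magnitude: I_R2 = 0.1333 A
Part 3:
  I_R1 = (V_0 - V_1)/R1 = (24 - 4)/150 = 0.1333 A
  P_R1 = I_R1² × R1 = (0.1333)² × 150 = 2.667 W
Part 4:
  Power in each resistor, P = (ΔV)²/R:
    P_R1 = (24 - 4)²/150 = 2.667 W
    P_R2 = (4 - 0)²/30 = 0.5333 W
  P_total = P_R1 + P_R2 = 3.2 W

Final answers:
1. V_1 = 4 V
2. I_R2 = 0.1333 A
3. P_R1 = 2.667 W
4. P_total = 3.2 W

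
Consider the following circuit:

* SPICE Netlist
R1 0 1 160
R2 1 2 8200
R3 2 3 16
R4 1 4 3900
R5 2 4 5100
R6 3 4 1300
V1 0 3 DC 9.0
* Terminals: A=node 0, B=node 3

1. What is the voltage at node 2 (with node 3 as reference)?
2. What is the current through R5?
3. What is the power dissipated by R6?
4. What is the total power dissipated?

Nodal analysis, taking node 3 as the 0 V reference.
Source V1 fixes V_0 = 9 V.
KCL at each unknown node (sum of currents leaving = 0; resistances in Ω):
  Node 1: (V_1 - 9)/160 + (V_1 - V_2)/8200 + (V_1 - V_4)/3900 = 0
  Node 2: (V_2 - V_1)/8200 + (V_2 - 0)/16 + (V_2 - V_4)/5100 = 0
  Node 4: (V_4 - V_1)/3900 + (V_4 - V_2)/5100 + (V_4 - 0)/1300 = 0
Collecting terms (coefficients in siemens):
  0.006628·V_1 - 0.000122·V_2 - 0.0002564·V_4 = 0.05625
  0.06282·V_2 - 0.000122·V_1 - 0.0001961·V_4 = 0
  0.001222·V_4 - 0.0002564·V_1 - 0.0001961·V_2 = 0
Solving these 3 simultaneous equations (Gaussian elimination) gives:
  V_1 = 8.556 V, V_2 = 0.02223 V, V_4 = 1.799 V
Part 1:
  Read off the nodal solution: V_2 = 0.02223 V
Part 2:
  I_R5 = (V_2 - V_4)/R5 = (0.02223 - 1.799)/5100 = -0.0003485 A
  Magnitude: I_R5 = 0.0003485 A
Part 3:
  I_R6 = (V_3 - V_4)/R6 = (0 - 1.799)/1300 = -0.001384 A
  P_R6 = I_R6² × R6 = (-0.001384)² × 1300 = 0.00249 W
Part 4:
  Power in each resistor, P = (ΔV)²/R:
    P_R1 = (9 - 8.556)²/160 = 0.001231 W
    P_R2 = (8.556 - 0.02223)²/8200 = 0.008882 W
    P_R3 = (0.02223 - 0)²/16 = 0.00003088 W
    P_R4 = (8.556 - 1.799)²/3900 = 0.01171 W
    P_R5 = (0.02223 - 1.799)²/5100 = 0.0006192 W
    P_R6 = (0 - 1.799)²/1300 = 0.00249 W
  P_total = P_R1 + P_R2 + P_R3 + P_R4 + P_R5 + P_R6 = 0.02496 W

Final answers:
1. V_2 = 0.02223 V
2. I_R5 = 0.0003485 A
3. P_R6 = 0.00249 W
4. P_total = 0.02496 W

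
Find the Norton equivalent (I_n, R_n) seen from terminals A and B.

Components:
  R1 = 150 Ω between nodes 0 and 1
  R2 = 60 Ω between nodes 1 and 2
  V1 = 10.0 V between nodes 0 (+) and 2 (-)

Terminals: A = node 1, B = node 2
Find the Thévenin equivalent first; then I_n = V_th/R_th and R_n = R_th.
Step 1 — V_th is the open-circuit voltage V_A - V_B (nothing connected across the terminals).
Nodal analysis, taking node 2 as the 0 V reference.
Source V1 fixes V_0 = 10 V.
KCL at each unknown node (sum of currents leaving = 0; resistances in Ω):
  Node 1: (V_1 - 10)/150 + (V_1 - 0)/60 = 0
Collecting terms: 0.02333 × V_1 = 0.06667  =>  V_1 = 2.857 V
V_th = V_1 - V_2 = 2.857 - 0 = 2.857 V
Step 2 — R_th: zero the source — replace V1 by a short circuit (node 2 merges into node 0) — and find the resistance seen between A (node 1) and B (node 0).
Reduce the network between node 1 (A) and node 0 (B) by series/parallel combination:
  Rp1 = R1 ‖ R2 (parallel, both between nodes 0 and 1) = 1/(1/150 + 1/60) = 42.86 Ω
R_th = 42.86 Ω
I_n = V_th/R_th = 2.857/42.86 = 0.06667 A, and R_n = R_th = 42.86 Ω

Final answer: I_n = 0.06667 A, R_n = 42.86 Ω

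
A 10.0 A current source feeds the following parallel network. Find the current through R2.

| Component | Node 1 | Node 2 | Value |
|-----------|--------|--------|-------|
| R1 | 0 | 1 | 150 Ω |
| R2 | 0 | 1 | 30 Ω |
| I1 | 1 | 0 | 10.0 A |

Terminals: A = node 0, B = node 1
All resistors sit directly between nodes 0 and 1, so they are in parallel and share one voltage V; the full source current 10 A splits among them.
1/R_par = 1/150 + 1/30 = 0.04 S  =>  R_par = 25 Ω
V = I × R_par = 10 × 25 = 250 V
I_R2 = V/R2 = 250/30 = 8.333 A

Final answer: 8.333 A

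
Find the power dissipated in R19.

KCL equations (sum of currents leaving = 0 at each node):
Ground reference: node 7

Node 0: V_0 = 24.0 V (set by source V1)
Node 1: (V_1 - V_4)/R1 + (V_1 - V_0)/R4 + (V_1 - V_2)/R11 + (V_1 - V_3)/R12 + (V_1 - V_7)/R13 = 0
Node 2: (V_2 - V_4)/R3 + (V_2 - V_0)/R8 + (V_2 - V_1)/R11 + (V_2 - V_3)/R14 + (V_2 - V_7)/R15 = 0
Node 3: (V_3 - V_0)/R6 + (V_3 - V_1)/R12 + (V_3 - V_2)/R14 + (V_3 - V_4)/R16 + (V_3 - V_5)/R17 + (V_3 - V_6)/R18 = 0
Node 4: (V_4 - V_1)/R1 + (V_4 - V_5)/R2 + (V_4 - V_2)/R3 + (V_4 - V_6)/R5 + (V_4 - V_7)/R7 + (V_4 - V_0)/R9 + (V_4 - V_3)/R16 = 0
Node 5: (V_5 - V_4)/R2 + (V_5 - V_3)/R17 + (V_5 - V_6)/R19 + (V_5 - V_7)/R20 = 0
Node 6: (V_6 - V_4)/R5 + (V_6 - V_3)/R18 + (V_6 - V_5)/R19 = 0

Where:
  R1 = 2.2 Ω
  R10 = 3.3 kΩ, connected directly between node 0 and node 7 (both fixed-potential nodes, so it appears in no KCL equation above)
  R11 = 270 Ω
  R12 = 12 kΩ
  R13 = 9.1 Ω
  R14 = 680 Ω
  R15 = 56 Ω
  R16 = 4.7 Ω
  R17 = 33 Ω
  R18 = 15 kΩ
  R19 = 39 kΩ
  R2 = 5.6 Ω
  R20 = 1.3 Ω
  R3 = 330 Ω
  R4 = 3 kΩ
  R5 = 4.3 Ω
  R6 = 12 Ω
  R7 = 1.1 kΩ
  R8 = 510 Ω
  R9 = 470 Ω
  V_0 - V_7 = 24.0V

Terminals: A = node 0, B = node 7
Nodal analysis, taking node 7 as the 0 V reference.
Source V1 fixes V_0 = 24 V.
KCL at each unknown node (sum of currents leaving = 0; resistances in Ω):
  Node 1: (V_1 - V_4)/2.2 + (V_1 - 24)/3000 + (V_1 - V_2)/270 + (V_1 - V_3)/12000 + (V_1 - 0)/9.1 = 0
  Node 2: (V_2 - V_4)/330 + (V_2 - 24)/510 + (V_2 - V_1)/270 + (V_2 - V_3)/680 + (V_2 - 0)/56 = 0
  Node 3: (V_3 - 24)/12 + (V_3 - V_1)/12000 + (V_3 - V_2)/680 + (V_3 - V_4)/4.7 + (V_3 - V_5)/33 + (V_3 - V_6)/15000 = 0
  Node 4: (V_4 - V_1)/2.2 + (V_4 - V_5)/5.6 + (V_4 - V_2)/330 + (V_4 - V_6)/4.3 + (V_4 - 0)/1100 + (V_4 - 24)/470 + (V_4 - V_3)/4.7 = 0
  Node 5: (V_5 - V_4)/5.6 + (V_5 - V_3)/33 + (V_5 - V_6)/39000 + (V_5 - 0)/1.3 = 0
  Node 6: (V_6 - V_4)/4.3 + (V_6 - V_3)/15000 + (V_6 - V_5)/39000 = 0
Collecting terms (coefficients in siemens):
  0.5686·V_1 - 0.003704·V_2 - 0.00008333·V_3 - 0.4545·V_4 = 0.008
  0.02802·V_2 - 0.003704·V_1 - 0.001471·V_3 - 0.00303·V_4 = 0.04706
  0.328·V_3 - 0.00008333·V_1 - 0.001471·V_2 - 0.2128·V_4 - 0.0303·V_5 - 0.00006667·V_6 = 2
  1.085·V_4 - 0.4545·V_1 - 0.00303·V_2 - 0.2128·V_3 - 0.1786·V_5 - 0.2326·V_6 = 0.05106
  0.9781·V_5 - 0.0303·V_3 - 0.1786·V_4 - 0.00002564·V_6 = 0
  0.2327·V_6 - 0.00006667·V_3 - 0.2326·V_4 - 0.00002564·V_5 = 0
Solving these 6 simultaneous equations (Gaussian elimination) gives:
  V_1 = 3.683 V, V_2 = 3.141 V, V_3 = 9.175 V, V_4 = 4.562 V
  V_5 = 1.117 V, V_6 = 4.563 V
I_R19 = (V_5 - V_6)/R19 = (1.117 - 4.563)/39000 = -0.00008835 A
P_R19 = I_R19² × R19 = (-0.00008835)² × 39000 = 0.0003045 W

Final answer: 0.0003045 W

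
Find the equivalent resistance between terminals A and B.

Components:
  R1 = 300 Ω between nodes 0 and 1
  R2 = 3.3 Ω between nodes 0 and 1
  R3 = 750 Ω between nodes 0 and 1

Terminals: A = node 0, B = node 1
Reduce the network between node 0 (A) and node 1 (B) by series/parallel combination:
  Rp1 = R1 ‖ R2 ‖ R3 (parallel, all between nodes 0 and 1) = 1/(1/300 + 1/3.3 + 1/750) = 3.25 Ω
R_eq = 3.25 Ω

Final answer: 3.25 Ω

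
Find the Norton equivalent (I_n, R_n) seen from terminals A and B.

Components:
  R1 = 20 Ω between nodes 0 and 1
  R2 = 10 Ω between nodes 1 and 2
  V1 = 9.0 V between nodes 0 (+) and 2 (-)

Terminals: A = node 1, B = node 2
Find the Thévenin equivalent first; then I_n = V_th/R_th and R_n = R_th.
Step 1 — V_th is the open-circuit voltage V_A - V_B (nothing connected across the terminals).
Nodal analysis, taking node 2 as the 0 V reference.
Source V1 fixes V_0 = 9 V.
KCL at each unknown node (sum of currents leaving = 0; resistances in Ω):
  Node 1: (V_1 - 9)/20 + (V_1 - 0)/10 = 0
Collecting terms: 0.15 × V_1 = 0.45  =>  V_1 = 3 V
V_th = V_1 - V_2 = 3 - 0 = 3 V
Step 2 — R_th: zero the source — replace V1 by a short circuit (node 2 merges into node 0) — and find the resistance seen between A (node 1) and B (node 0).
Reduce the network between node 1 (A) and node 0 (B) by series/parallel combination:
  Rp1 = R1 ‖ R2 (parallel, both between nodes 0 and 1) = 1/(1/20 + 1/10) = 6.667 Ω
R_th = 6.667 Ω
I_n = V_th/R_th = 3/6.667 = 0.45 A, and R_n = R_th = 6.667 Ω

Final answer: I_n = 0.45 A, R_n = 6.667 Ω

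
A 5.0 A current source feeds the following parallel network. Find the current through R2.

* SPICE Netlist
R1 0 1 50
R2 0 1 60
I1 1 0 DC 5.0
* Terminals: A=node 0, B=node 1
All resistors sit directly between nodes 0 and 1, so they are in parallel and share one voltage V; the full source current 5 A splits among them.
1/R_par = 1/50 + 1/60 = 0.03667 S  =>  R_par = 27.27 Ω
V = I × R_par = 5 × 27.27 = 136.4 V
I_R2 = V/R2 = 136.4/60 = 2.273 A

Final answer: 2.273 A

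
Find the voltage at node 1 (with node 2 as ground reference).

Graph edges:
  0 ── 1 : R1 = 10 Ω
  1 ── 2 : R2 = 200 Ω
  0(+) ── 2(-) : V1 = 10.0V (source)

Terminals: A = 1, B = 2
Nodal analysis, taking node 2 as the 0 V reference.
Source V1 fixes V_0 = 10 V.
KCL at each unknown node (sum of currents leaving = 0; resistances in Ω):
  Node 1: (V_1 - 10)/10 + (V_1 - 0)/200 = 0
Collecting terms: 0.105 × V_1 = 1  =>  V_1 = 9.524 V
The requested potential is V_1 = 9.524 V.

Final answer: V_1 = 9.524 V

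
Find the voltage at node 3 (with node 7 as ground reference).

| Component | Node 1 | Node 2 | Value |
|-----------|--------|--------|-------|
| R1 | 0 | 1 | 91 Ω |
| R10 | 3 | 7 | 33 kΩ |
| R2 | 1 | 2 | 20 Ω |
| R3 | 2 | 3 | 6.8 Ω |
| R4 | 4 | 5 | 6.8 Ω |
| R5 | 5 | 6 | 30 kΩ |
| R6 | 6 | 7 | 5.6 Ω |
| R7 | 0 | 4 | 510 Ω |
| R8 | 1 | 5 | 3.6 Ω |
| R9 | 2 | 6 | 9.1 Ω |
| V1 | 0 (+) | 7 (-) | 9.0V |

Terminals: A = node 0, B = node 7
Nodal analysis, taking node 7 as the 0 V reference.
Source V1 fixes V_0 = 9 V.
KCL at each unknown node (sum of currents leaving = 0; resistances in Ω):
  Node 1: (V_1 - 9)/91 + (V_1 - V_2)/20 + (V_1 - V_5)/3.6 = 0
  Node 2: (V_2 - V_1)/20 + (V_2 - V_3)/6.8 + (V_2 - V_6)/9.1 = 0
  Node 3: (V_3 - V_2)/6.8 + (V_3 - 0)/33000 = 0
  Node 4: (V_4 - V_5)/6.8 + (V_4 - 9)/510 = 0
  Node 5: (V_5 - V_4)/6.8 + (V_5 - V_6)/30000 + (V_5 - V_1)/3.6 = 0
  Node 6: (V_6 - V_5)/30000 + (V_6 - 0)/5.6 + (V_6 - V_2)/9.1 = 0
Collecting terms (coefficients in siemens):
  0.3388·V_1 - 0.05·V_2 - 0.2778·V_5 = 0.0989
  0.3069·V_2 - 0.05·V_1 - 0.1471·V_3 - 0.1099·V_6 = 0
  0.1471·V_3 - 0.1471·V_2 = 0
  0.149·V_4 - 0.1471·V_5 = 0.01765
  0.4249·V_5 - 0.2778·V_1 - 0.1471·V_4 - 0.00003333·V_6 = 0
  0.2885·V_6 - 0.1099·V_2 - 0.00003333·V_5 = 0
Solving these 6 simultaneous equations (Gaussian elimination) gives:
  V_1 = 2.783 V, V_2 = 1.179 V, V_3 = 1.178 V, V_4 = 2.907 V
  V_5 = 2.825 V, V_6 = 0.4493 V
The requested potential is V_3 = 1.178 V.

Final answer: V_3 = 1.178 V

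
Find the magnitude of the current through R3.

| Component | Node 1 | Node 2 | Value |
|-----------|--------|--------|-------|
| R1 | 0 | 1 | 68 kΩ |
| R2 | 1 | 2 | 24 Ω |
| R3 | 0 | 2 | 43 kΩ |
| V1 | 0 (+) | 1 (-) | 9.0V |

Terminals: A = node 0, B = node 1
Nodal analysis, taking node 1 as the 0 V reference.
Source V1 fixes V_0 = 9 V.
KCL at each unknown node (sum of currents leaving = 0; resistances in Ω):
  Node 2: (V_2 - 0)/24 + (V_2 - 9)/43000 = 0
Collecting terms: 0.04169 × V_2 = 0.0002093  =>  V_2 = 0.00502 V
I_R3 = (V_0 - V_2)/R3 = (9 - 0.00502)/43000 = 0.0002092 A
|I_R3| = 0.0002092 A

Final answer: |I_R3| = 0.0002092 A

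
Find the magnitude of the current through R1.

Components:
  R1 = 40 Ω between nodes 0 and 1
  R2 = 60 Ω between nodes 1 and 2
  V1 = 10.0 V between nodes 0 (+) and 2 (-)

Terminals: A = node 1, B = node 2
Nodal analysis, taking node 2 as the 0 V reference.
Source V1 fixes V_0 = 10 V.
KCL at each unknown node (sum of currents leaving = 0; resistances in Ω):
  Node 1: (V_1 - 10)/40 + (V_1 - 0)/60 = 0
Collecting terms: 0.04167 × V_1 = 0.25  =>  V_1 = 6 V
I_R1 = (V_0 - V_1)/R1 = (10 - 6)/40 = 0.1 A
|I_R1| = 0.1 A

Final answer: |I_R1| = 0.1 A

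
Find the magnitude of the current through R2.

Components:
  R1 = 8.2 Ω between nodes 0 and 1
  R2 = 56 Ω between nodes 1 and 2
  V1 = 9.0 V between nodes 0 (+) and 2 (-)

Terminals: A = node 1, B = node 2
Nodal analysis, taking node 2 as the 0 V reference.
Source V1 fixes V_0 = 9 V.
KCL at each unknown node (sum of currents leaving = 0; resistances in Ω):
  Node 1: (V_1 - 9)/8.2 + (V_1 - 0)/56 = 0
Collecting terms: 0.1398 × V_1 = 1.098  =>  V_1 = 7.85 V
I_R2 = (V_1 - V_2)/R2 = (7.85 - 0)/56 = 0.1402 A
|I_R2| = 0.1402 A

Final answer: |I_R2| = 0.1402 A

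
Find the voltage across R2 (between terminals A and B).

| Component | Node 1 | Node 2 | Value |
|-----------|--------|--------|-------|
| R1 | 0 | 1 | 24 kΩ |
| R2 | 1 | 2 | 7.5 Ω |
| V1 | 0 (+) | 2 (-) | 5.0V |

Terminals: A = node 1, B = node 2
R1 and R2 are in series across V1 (node 0 → node 1 → node 2), and the output A–B is taken across R2, so this is a voltage divider.
Series current: I = V1/(R1 + R2) = 5/(24000 + 7.5) = 5/24010 = 0.0002083 A
V_R2 = I × R2 = V1 × R2/(R1 + R2) = 5 × 7.5/24010 = 0.001562 V

Final answer: 0.001562 V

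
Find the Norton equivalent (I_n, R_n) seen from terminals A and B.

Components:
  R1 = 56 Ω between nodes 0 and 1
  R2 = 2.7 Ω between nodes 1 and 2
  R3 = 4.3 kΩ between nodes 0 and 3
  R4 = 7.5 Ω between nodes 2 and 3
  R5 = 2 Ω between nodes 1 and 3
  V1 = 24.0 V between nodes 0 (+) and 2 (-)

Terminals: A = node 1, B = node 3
Find the Thévenin equivalent first; then I_n = V_th/R_th and R_n = R_th.
Step 1 — V_th is the open-circuit voltage V_A - V_B (nothing connected across the terminals).
Nodal analysis, taking node 2 as the 0 V reference.
Source V1 fixes V_0 = 24 V.
KCL at each unknown node (sum of currents leaving = 0; resistances in Ω):
  Node 1: (V_1 - 24)/56 + (V_1 - 0)/2.7 + (V_1 - V_3)/2 = 0
  Node 3: (V_3 - 24)/4300 + (V_3 - 0)/7.5 + (V_3 - V_1)/2 = 0
Collecting terms (coefficients in siemens):
  0.8882·V_1 - 0.5·V_3 = 0.4286
  0.6336·V_3 - 0.5·V_1 = 0.005581
Determinant D = (0.8882)(0.6336) - (-0.5)(-0.5) = 0.3128
V_1 = [(0.4286)(0.6336) - (-0.5)(0.005581)]/D = 0.8771 V
V_3 = [(0.8882)(0.005581) - (0.4286)(-0.5)]/D = 0.701 V
V_th = V_1 - V_3 = 0.8771 - 0.701 = 0.1761 V
Step 2 — R_th: zero the source — replace V1 by a short circuit (node 2 merges into node 0) — and find the resistance seen between A (node 1) and B (node 3).
Reduce the network between node 1 (A) and node 3 (B) by series/parallel combination:
  Rp1 = R1 ‖ R2 (parallel, both between nodes 0 and 1) = 1/(1/56 + 1/2.7) = 2.576 Ω
  Rp2 = R3 ‖ R4 (parallel, both between nodes 0 and 3) = 1/(1/4300 + 1/7.5) = 7.487 Ω
  Rs1 = Rp1 + Rp2 (series, joined only at node 0) = 2.576 + 7.487 = 10.06 Ω
  Rp3 = R5 ‖ Rs1 (parallel, both between nodes 1 and 3) = 1/(1/2 + 1/10.06) = 1.668 Ω
R_th = 1.668 Ω
I_n = V_th/R_th = 0.1761/1.668 = 0.1056 A, and R_n = R_th = 1.668 Ω

Final answer: I_n = 0.1056 A, R_n = 1.668 Ω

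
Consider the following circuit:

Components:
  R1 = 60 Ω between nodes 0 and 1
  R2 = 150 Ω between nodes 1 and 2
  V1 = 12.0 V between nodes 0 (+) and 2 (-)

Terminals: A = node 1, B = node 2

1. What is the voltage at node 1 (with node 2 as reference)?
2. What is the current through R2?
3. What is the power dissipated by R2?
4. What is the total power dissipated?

Nodal analysis, taking node 2 as the 0 V reference.
Source V1 fixes V_0 = 12 V.
KCL at each unknown node (sum of currents leaving = 0; resistances in Ω):
  Node 1: (V_1 - 12)/60 + (V_1 - 0)/150 = 0
Collecting terms: 0.02333 × V_1 = 0.2  =>  V_1 = 8.571 V
Part 1:
  Read off the nodal solution: V_1 = 8.571 V
Part 2:
  I_R2 = (V_1 - V_2)/R2 = (8.571 - 0)/150 = 0.05714 A
  Magnitude: I_R2 = 0.05714 A
Part 3:
  I_R2 = (V_1 - V_2)/R2 = (8.571 - 0)/150 = 0.05714 A
  P_R2 = I_R2² × R2 = (0.05714)² × 150 = 0.4898 W
Part 4:
  Power in each resistor, P = (ΔV)²/R:
    P_R1 = (12 - 8.571)²/60 = 0.1959 W
    P_R2 = (8.571 - 0)²/150 = 0.4898 W
  P_total = P_R1 + P_R2 = 0.6857 W

Final answers:
1. V_1 = 8.571 V
2. I_R2 = 0.05714 A
3. P_R2 = 0.4898 W
4. P_total = 0.6857 W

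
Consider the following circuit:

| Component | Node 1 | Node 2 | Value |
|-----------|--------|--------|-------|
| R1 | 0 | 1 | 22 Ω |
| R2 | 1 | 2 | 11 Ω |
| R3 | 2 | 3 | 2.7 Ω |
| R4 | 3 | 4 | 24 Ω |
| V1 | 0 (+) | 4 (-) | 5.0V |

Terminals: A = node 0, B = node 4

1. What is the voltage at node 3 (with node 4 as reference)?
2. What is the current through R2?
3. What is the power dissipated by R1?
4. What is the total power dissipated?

Nodal analysis, taking node 4 as the 0 V reference.
Source V1 fixes V_0 = 5 V.
KCL at each unknown node (sum of currents leaving = 0; resistances in Ω):
  Node 1: (V_1 - 5)/22 + (V_1 - V_2)/11 = 0
  Node 2: (V_2 - V_1)/11 + (V_2 - V_3)/2.7 = 0
  Node 3: (V_3 - V_2)/2.7 + (V_3 - 0)/24 = 0
Collecting terms (coefficients in siemens):
  0.1364·V_1 - 0.09091·V_2 = 0.2273
  0.4613·V_2 - 0.09091·V_1 - 0.3704·V_3 = 0
  0.412·V_3 - 0.3704·V_2 = 0
Solving these 3 simultaneous equations (Gaussian elimination) gives:
  V_1 = 3.157 V, V_2 = 2.236 V, V_3 = 2.01 V
Part 1:
  Read off the nodal solution: V_3 = 2.01 V
Part 2:
  I_R2 = (V_1 - V_2)/R2 = (3.157 - 2.236)/11 = 0.08375 A
  Magnitude: I_R2 = 0.08375 A
Part 3:
  I_R1 = (V_0 - V_1)/R1 = (5 - 3.157)/22 = 0.08375 A
  P_R1 = I_R1² × R1 = (0.08375)² × 22 = 0.1543 W
Part 4:
  Power in each resistor, P = (ΔV)²/R:
    P_R1 = (5 - 3.157)²/22 = 0.1543 W
    P_R2 = (3.157 - 2.236)²/11 = 0.07716 W
    P_R3 = (2.236 - 2.01)²/2.7 = 0.01894 W
    P_R4 = (2.01 - 0)²/24 = 0.1683 W
  P_total = P_R1 + P_R2 + P_R3 + P_R4 = 0.4188 W

Final answers:
1. V_3 = 2.01 V
2. I_R2 = 0.08375 A
3. P_R1 = 0.1543 W
4. P_total = 0.4188 W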